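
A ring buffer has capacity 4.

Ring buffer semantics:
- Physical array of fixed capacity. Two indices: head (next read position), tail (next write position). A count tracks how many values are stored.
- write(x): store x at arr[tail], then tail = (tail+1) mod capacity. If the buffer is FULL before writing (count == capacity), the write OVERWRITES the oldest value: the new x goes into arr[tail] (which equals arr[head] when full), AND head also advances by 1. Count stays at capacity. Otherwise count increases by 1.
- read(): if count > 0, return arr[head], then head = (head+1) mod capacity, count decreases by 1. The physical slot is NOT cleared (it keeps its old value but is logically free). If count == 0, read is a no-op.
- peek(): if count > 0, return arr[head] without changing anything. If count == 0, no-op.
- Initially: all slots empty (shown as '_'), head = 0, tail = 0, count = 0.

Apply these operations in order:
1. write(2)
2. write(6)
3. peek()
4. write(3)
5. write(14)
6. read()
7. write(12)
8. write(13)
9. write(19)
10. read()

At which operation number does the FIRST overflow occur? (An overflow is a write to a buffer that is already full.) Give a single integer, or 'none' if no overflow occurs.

After op 1 (write(2)): arr=[2 _ _ _] head=0 tail=1 count=1
After op 2 (write(6)): arr=[2 6 _ _] head=0 tail=2 count=2
After op 3 (peek()): arr=[2 6 _ _] head=0 tail=2 count=2
After op 4 (write(3)): arr=[2 6 3 _] head=0 tail=3 count=3
After op 5 (write(14)): arr=[2 6 3 14] head=0 tail=0 count=4
After op 6 (read()): arr=[2 6 3 14] head=1 tail=0 count=3
After op 7 (write(12)): arr=[12 6 3 14] head=1 tail=1 count=4
After op 8 (write(13)): arr=[12 13 3 14] head=2 tail=2 count=4
After op 9 (write(19)): arr=[12 13 19 14] head=3 tail=3 count=4
After op 10 (read()): arr=[12 13 19 14] head=0 tail=3 count=3

Answer: 8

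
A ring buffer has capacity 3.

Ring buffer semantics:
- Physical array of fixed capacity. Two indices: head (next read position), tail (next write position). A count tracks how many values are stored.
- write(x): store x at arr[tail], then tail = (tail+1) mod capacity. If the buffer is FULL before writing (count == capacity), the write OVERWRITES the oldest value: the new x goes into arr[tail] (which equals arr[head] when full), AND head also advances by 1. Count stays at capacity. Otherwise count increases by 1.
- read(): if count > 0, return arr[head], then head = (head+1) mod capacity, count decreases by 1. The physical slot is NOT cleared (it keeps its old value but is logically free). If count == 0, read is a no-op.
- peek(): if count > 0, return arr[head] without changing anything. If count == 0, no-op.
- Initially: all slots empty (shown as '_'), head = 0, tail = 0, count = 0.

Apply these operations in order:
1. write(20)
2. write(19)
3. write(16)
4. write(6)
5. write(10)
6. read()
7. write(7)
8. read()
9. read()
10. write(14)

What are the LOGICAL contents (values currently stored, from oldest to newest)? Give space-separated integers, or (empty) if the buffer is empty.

After op 1 (write(20)): arr=[20 _ _] head=0 tail=1 count=1
After op 2 (write(19)): arr=[20 19 _] head=0 tail=2 count=2
After op 3 (write(16)): arr=[20 19 16] head=0 tail=0 count=3
After op 4 (write(6)): arr=[6 19 16] head=1 tail=1 count=3
After op 5 (write(10)): arr=[6 10 16] head=2 tail=2 count=3
After op 6 (read()): arr=[6 10 16] head=0 tail=2 count=2
After op 7 (write(7)): arr=[6 10 7] head=0 tail=0 count=3
After op 8 (read()): arr=[6 10 7] head=1 tail=0 count=2
After op 9 (read()): arr=[6 10 7] head=2 tail=0 count=1
After op 10 (write(14)): arr=[14 10 7] head=2 tail=1 count=2

Answer: 7 14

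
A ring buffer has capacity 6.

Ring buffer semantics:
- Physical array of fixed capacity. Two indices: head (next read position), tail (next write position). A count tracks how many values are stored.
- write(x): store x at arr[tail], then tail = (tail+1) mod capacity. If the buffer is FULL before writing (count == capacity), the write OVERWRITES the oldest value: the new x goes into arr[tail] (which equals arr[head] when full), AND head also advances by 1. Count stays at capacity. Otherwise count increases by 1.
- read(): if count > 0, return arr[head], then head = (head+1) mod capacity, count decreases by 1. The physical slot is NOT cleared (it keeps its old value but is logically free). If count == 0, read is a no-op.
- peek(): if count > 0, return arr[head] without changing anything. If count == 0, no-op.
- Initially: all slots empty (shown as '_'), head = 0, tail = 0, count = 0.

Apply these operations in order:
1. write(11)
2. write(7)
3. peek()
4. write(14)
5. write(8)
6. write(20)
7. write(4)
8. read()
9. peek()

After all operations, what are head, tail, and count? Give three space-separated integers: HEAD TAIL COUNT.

After op 1 (write(11)): arr=[11 _ _ _ _ _] head=0 tail=1 count=1
After op 2 (write(7)): arr=[11 7 _ _ _ _] head=0 tail=2 count=2
After op 3 (peek()): arr=[11 7 _ _ _ _] head=0 tail=2 count=2
After op 4 (write(14)): arr=[11 7 14 _ _ _] head=0 tail=3 count=3
After op 5 (write(8)): arr=[11 7 14 8 _ _] head=0 tail=4 count=4
After op 6 (write(20)): arr=[11 7 14 8 20 _] head=0 tail=5 count=5
After op 7 (write(4)): arr=[11 7 14 8 20 4] head=0 tail=0 count=6
After op 8 (read()): arr=[11 7 14 8 20 4] head=1 tail=0 count=5
After op 9 (peek()): arr=[11 7 14 8 20 4] head=1 tail=0 count=5

Answer: 1 0 5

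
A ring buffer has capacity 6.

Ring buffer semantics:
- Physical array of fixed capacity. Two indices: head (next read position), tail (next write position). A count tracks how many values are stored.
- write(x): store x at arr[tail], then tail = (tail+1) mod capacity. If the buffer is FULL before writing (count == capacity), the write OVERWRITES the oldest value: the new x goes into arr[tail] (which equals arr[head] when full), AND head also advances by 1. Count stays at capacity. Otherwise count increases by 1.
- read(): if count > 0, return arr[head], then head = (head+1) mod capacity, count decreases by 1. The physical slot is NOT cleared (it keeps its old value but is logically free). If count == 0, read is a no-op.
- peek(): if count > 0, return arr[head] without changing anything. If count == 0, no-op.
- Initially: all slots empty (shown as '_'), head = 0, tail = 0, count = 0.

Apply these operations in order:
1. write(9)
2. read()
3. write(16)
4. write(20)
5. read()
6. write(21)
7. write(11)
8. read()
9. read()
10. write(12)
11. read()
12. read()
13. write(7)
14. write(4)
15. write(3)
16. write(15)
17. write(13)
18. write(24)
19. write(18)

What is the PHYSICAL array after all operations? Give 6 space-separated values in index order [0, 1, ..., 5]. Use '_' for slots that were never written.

After op 1 (write(9)): arr=[9 _ _ _ _ _] head=0 tail=1 count=1
After op 2 (read()): arr=[9 _ _ _ _ _] head=1 tail=1 count=0
After op 3 (write(16)): arr=[9 16 _ _ _ _] head=1 tail=2 count=1
After op 4 (write(20)): arr=[9 16 20 _ _ _] head=1 tail=3 count=2
After op 5 (read()): arr=[9 16 20 _ _ _] head=2 tail=3 count=1
After op 6 (write(21)): arr=[9 16 20 21 _ _] head=2 tail=4 count=2
After op 7 (write(11)): arr=[9 16 20 21 11 _] head=2 tail=5 count=3
After op 8 (read()): arr=[9 16 20 21 11 _] head=3 tail=5 count=2
After op 9 (read()): arr=[9 16 20 21 11 _] head=4 tail=5 count=1
After op 10 (write(12)): arr=[9 16 20 21 11 12] head=4 tail=0 count=2
After op 11 (read()): arr=[9 16 20 21 11 12] head=5 tail=0 count=1
After op 12 (read()): arr=[9 16 20 21 11 12] head=0 tail=0 count=0
After op 13 (write(7)): arr=[7 16 20 21 11 12] head=0 tail=1 count=1
After op 14 (write(4)): arr=[7 4 20 21 11 12] head=0 tail=2 count=2
After op 15 (write(3)): arr=[7 4 3 21 11 12] head=0 tail=3 count=3
After op 16 (write(15)): arr=[7 4 3 15 11 12] head=0 tail=4 count=4
After op 17 (write(13)): arr=[7 4 3 15 13 12] head=0 tail=5 count=5
After op 18 (write(24)): arr=[7 4 3 15 13 24] head=0 tail=0 count=6
After op 19 (write(18)): arr=[18 4 3 15 13 24] head=1 tail=1 count=6

Answer: 18 4 3 15 13 24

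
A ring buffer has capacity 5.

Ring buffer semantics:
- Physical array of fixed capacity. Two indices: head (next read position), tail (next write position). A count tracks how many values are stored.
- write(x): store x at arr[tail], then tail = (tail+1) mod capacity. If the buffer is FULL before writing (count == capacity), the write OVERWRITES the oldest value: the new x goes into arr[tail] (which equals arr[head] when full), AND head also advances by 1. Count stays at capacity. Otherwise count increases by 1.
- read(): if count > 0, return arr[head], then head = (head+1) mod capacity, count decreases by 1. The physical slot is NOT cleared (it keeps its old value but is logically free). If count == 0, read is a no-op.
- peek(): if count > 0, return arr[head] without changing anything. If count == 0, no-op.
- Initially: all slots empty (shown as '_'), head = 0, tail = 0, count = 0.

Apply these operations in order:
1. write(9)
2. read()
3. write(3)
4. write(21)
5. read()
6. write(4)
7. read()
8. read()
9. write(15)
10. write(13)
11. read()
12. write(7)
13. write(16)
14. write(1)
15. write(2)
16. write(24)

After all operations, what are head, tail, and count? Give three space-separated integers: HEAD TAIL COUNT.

After op 1 (write(9)): arr=[9 _ _ _ _] head=0 tail=1 count=1
After op 2 (read()): arr=[9 _ _ _ _] head=1 tail=1 count=0
After op 3 (write(3)): arr=[9 3 _ _ _] head=1 tail=2 count=1
After op 4 (write(21)): arr=[9 3 21 _ _] head=1 tail=3 count=2
After op 5 (read()): arr=[9 3 21 _ _] head=2 tail=3 count=1
After op 6 (write(4)): arr=[9 3 21 4 _] head=2 tail=4 count=2
After op 7 (read()): arr=[9 3 21 4 _] head=3 tail=4 count=1
After op 8 (read()): arr=[9 3 21 4 _] head=4 tail=4 count=0
After op 9 (write(15)): arr=[9 3 21 4 15] head=4 tail=0 count=1
After op 10 (write(13)): arr=[13 3 21 4 15] head=4 tail=1 count=2
After op 11 (read()): arr=[13 3 21 4 15] head=0 tail=1 count=1
After op 12 (write(7)): arr=[13 7 21 4 15] head=0 tail=2 count=2
After op 13 (write(16)): arr=[13 7 16 4 15] head=0 tail=3 count=3
After op 14 (write(1)): arr=[13 7 16 1 15] head=0 tail=4 count=4
After op 15 (write(2)): arr=[13 7 16 1 2] head=0 tail=0 count=5
After op 16 (write(24)): arr=[24 7 16 1 2] head=1 tail=1 count=5

Answer: 1 1 5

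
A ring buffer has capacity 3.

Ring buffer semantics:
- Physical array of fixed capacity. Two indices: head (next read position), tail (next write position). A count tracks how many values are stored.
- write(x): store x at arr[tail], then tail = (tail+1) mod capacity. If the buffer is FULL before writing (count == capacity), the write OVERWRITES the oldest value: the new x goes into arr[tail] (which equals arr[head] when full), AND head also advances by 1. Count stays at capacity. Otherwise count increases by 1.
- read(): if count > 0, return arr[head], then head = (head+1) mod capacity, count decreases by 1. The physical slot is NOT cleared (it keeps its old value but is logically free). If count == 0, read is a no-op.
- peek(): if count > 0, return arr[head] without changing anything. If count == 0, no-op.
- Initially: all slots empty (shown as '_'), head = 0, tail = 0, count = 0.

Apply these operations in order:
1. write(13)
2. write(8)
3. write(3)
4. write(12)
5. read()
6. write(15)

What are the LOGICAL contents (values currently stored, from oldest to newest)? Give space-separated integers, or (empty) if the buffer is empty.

Answer: 3 12 15

Derivation:
After op 1 (write(13)): arr=[13 _ _] head=0 tail=1 count=1
After op 2 (write(8)): arr=[13 8 _] head=0 tail=2 count=2
After op 3 (write(3)): arr=[13 8 3] head=0 tail=0 count=3
After op 4 (write(12)): arr=[12 8 3] head=1 tail=1 count=3
After op 5 (read()): arr=[12 8 3] head=2 tail=1 count=2
After op 6 (write(15)): arr=[12 15 3] head=2 tail=2 count=3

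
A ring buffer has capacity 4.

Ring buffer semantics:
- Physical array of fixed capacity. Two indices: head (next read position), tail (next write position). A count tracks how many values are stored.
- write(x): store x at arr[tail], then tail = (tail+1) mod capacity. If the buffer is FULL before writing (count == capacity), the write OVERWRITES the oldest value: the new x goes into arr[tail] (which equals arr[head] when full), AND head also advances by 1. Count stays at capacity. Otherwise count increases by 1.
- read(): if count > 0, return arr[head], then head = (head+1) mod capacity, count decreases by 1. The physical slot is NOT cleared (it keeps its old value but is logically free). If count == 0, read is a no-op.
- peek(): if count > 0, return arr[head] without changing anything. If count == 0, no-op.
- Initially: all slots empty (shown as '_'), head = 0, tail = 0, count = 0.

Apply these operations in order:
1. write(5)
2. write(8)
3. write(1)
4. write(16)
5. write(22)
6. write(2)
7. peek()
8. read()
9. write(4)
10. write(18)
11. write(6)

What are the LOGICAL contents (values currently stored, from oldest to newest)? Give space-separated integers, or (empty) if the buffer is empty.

After op 1 (write(5)): arr=[5 _ _ _] head=0 tail=1 count=1
After op 2 (write(8)): arr=[5 8 _ _] head=0 tail=2 count=2
After op 3 (write(1)): arr=[5 8 1 _] head=0 tail=3 count=3
After op 4 (write(16)): arr=[5 8 1 16] head=0 tail=0 count=4
After op 5 (write(22)): arr=[22 8 1 16] head=1 tail=1 count=4
After op 6 (write(2)): arr=[22 2 1 16] head=2 tail=2 count=4
After op 7 (peek()): arr=[22 2 1 16] head=2 tail=2 count=4
After op 8 (read()): arr=[22 2 1 16] head=3 tail=2 count=3
After op 9 (write(4)): arr=[22 2 4 16] head=3 tail=3 count=4
After op 10 (write(18)): arr=[22 2 4 18] head=0 tail=0 count=4
After op 11 (write(6)): arr=[6 2 4 18] head=1 tail=1 count=4

Answer: 2 4 18 6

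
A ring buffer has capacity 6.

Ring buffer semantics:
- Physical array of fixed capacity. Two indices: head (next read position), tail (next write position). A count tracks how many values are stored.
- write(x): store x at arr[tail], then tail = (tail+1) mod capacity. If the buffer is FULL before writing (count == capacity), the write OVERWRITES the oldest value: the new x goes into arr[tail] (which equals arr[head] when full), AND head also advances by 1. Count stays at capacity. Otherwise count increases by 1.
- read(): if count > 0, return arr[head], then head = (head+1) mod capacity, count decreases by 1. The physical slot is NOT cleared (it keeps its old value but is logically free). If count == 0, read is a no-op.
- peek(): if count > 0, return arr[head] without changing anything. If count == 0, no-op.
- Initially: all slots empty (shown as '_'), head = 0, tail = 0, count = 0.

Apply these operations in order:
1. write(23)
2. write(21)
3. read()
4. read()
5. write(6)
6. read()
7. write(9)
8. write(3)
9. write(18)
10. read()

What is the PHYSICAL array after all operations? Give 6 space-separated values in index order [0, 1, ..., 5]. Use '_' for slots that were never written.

Answer: 23 21 6 9 3 18

Derivation:
After op 1 (write(23)): arr=[23 _ _ _ _ _] head=0 tail=1 count=1
After op 2 (write(21)): arr=[23 21 _ _ _ _] head=0 tail=2 count=2
After op 3 (read()): arr=[23 21 _ _ _ _] head=1 tail=2 count=1
After op 4 (read()): arr=[23 21 _ _ _ _] head=2 tail=2 count=0
After op 5 (write(6)): arr=[23 21 6 _ _ _] head=2 tail=3 count=1
After op 6 (read()): arr=[23 21 6 _ _ _] head=3 tail=3 count=0
After op 7 (write(9)): arr=[23 21 6 9 _ _] head=3 tail=4 count=1
After op 8 (write(3)): arr=[23 21 6 9 3 _] head=3 tail=5 count=2
After op 9 (write(18)): arr=[23 21 6 9 3 18] head=3 tail=0 count=3
After op 10 (read()): arr=[23 21 6 9 3 18] head=4 tail=0 count=2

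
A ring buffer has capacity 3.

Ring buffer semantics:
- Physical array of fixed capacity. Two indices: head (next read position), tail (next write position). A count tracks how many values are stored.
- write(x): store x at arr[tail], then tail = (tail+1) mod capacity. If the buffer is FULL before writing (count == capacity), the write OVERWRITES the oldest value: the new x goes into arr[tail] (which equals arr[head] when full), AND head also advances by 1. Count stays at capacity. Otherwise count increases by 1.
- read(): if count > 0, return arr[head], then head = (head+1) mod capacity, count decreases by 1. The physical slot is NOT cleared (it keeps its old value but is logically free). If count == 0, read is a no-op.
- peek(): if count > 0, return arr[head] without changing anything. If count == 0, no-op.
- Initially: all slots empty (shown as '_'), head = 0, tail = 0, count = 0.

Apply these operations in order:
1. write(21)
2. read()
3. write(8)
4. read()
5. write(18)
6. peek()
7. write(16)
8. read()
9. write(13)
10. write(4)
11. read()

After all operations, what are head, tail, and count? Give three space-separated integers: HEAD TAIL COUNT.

After op 1 (write(21)): arr=[21 _ _] head=0 tail=1 count=1
After op 2 (read()): arr=[21 _ _] head=1 tail=1 count=0
After op 3 (write(8)): arr=[21 8 _] head=1 tail=2 count=1
After op 4 (read()): arr=[21 8 _] head=2 tail=2 count=0
After op 5 (write(18)): arr=[21 8 18] head=2 tail=0 count=1
After op 6 (peek()): arr=[21 8 18] head=2 tail=0 count=1
After op 7 (write(16)): arr=[16 8 18] head=2 tail=1 count=2
After op 8 (read()): arr=[16 8 18] head=0 tail=1 count=1
After op 9 (write(13)): arr=[16 13 18] head=0 tail=2 count=2
After op 10 (write(4)): arr=[16 13 4] head=0 tail=0 count=3
After op 11 (read()): arr=[16 13 4] head=1 tail=0 count=2

Answer: 1 0 2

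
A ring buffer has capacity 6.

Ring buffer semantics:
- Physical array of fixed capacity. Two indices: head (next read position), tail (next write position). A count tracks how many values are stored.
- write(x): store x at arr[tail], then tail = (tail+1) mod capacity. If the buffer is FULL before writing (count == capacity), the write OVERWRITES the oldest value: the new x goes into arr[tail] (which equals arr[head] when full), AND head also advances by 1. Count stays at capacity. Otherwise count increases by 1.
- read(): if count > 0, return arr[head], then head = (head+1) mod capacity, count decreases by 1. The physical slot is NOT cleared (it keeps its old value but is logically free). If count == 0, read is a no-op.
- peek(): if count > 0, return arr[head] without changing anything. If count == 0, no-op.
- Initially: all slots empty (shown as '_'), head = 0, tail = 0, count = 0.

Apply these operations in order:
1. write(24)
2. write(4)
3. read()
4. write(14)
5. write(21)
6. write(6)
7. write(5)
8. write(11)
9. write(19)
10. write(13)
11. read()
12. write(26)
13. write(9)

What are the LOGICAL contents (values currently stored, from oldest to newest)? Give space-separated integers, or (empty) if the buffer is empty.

Answer: 5 11 19 13 26 9

Derivation:
After op 1 (write(24)): arr=[24 _ _ _ _ _] head=0 tail=1 count=1
After op 2 (write(4)): arr=[24 4 _ _ _ _] head=0 tail=2 count=2
After op 3 (read()): arr=[24 4 _ _ _ _] head=1 tail=2 count=1
After op 4 (write(14)): arr=[24 4 14 _ _ _] head=1 tail=3 count=2
After op 5 (write(21)): arr=[24 4 14 21 _ _] head=1 tail=4 count=3
After op 6 (write(6)): arr=[24 4 14 21 6 _] head=1 tail=5 count=4
After op 7 (write(5)): arr=[24 4 14 21 6 5] head=1 tail=0 count=5
After op 8 (write(11)): arr=[11 4 14 21 6 5] head=1 tail=1 count=6
After op 9 (write(19)): arr=[11 19 14 21 6 5] head=2 tail=2 count=6
After op 10 (write(13)): arr=[11 19 13 21 6 5] head=3 tail=3 count=6
After op 11 (read()): arr=[11 19 13 21 6 5] head=4 tail=3 count=5
After op 12 (write(26)): arr=[11 19 13 26 6 5] head=4 tail=4 count=6
After op 13 (write(9)): arr=[11 19 13 26 9 5] head=5 tail=5 count=6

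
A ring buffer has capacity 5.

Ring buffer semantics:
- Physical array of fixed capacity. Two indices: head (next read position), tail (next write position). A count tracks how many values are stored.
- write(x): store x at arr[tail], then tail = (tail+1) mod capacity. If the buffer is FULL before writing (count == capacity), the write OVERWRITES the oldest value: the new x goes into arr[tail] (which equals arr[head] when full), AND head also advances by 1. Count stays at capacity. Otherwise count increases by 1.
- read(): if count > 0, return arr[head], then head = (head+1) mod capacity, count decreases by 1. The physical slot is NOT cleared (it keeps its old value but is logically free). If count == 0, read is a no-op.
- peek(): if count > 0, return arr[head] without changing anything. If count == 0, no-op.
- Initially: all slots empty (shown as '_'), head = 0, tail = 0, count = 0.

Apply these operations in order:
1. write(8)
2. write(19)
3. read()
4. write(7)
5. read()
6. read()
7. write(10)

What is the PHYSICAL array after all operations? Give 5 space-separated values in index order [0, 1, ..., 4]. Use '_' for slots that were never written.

Answer: 8 19 7 10 _

Derivation:
After op 1 (write(8)): arr=[8 _ _ _ _] head=0 tail=1 count=1
After op 2 (write(19)): arr=[8 19 _ _ _] head=0 tail=2 count=2
After op 3 (read()): arr=[8 19 _ _ _] head=1 tail=2 count=1
After op 4 (write(7)): arr=[8 19 7 _ _] head=1 tail=3 count=2
After op 5 (read()): arr=[8 19 7 _ _] head=2 tail=3 count=1
After op 6 (read()): arr=[8 19 7 _ _] head=3 tail=3 count=0
After op 7 (write(10)): arr=[8 19 7 10 _] head=3 tail=4 count=1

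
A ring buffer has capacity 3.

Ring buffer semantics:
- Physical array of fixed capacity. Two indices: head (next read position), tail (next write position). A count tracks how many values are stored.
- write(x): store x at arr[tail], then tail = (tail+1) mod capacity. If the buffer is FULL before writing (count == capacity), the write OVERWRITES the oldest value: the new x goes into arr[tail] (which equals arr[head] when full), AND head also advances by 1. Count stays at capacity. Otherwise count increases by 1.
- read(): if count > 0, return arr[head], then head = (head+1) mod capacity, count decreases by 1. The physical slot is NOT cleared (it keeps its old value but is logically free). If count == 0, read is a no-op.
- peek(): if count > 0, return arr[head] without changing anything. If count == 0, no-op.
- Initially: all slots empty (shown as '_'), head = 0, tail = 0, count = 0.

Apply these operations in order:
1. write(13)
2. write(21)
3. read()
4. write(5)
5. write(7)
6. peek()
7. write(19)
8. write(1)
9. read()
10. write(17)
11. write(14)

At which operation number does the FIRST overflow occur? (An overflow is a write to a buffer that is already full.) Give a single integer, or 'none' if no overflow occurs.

After op 1 (write(13)): arr=[13 _ _] head=0 tail=1 count=1
After op 2 (write(21)): arr=[13 21 _] head=0 tail=2 count=2
After op 3 (read()): arr=[13 21 _] head=1 tail=2 count=1
After op 4 (write(5)): arr=[13 21 5] head=1 tail=0 count=2
After op 5 (write(7)): arr=[7 21 5] head=1 tail=1 count=3
After op 6 (peek()): arr=[7 21 5] head=1 tail=1 count=3
After op 7 (write(19)): arr=[7 19 5] head=2 tail=2 count=3
After op 8 (write(1)): arr=[7 19 1] head=0 tail=0 count=3
After op 9 (read()): arr=[7 19 1] head=1 tail=0 count=2
After op 10 (write(17)): arr=[17 19 1] head=1 tail=1 count=3
After op 11 (write(14)): arr=[17 14 1] head=2 tail=2 count=3

Answer: 7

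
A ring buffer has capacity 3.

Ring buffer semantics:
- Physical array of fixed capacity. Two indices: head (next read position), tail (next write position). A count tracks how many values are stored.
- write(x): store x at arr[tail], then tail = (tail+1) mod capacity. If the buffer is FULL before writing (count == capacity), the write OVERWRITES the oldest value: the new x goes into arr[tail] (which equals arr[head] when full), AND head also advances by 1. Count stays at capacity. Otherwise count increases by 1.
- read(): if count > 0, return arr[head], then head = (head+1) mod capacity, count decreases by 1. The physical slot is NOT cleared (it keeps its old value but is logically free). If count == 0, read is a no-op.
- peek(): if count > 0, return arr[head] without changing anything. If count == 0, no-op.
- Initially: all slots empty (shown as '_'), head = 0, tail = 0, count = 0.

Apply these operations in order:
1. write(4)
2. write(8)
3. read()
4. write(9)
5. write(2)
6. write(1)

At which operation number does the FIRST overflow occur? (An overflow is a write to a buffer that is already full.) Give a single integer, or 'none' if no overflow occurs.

After op 1 (write(4)): arr=[4 _ _] head=0 tail=1 count=1
After op 2 (write(8)): arr=[4 8 _] head=0 tail=2 count=2
After op 3 (read()): arr=[4 8 _] head=1 tail=2 count=1
After op 4 (write(9)): arr=[4 8 9] head=1 tail=0 count=2
After op 5 (write(2)): arr=[2 8 9] head=1 tail=1 count=3
After op 6 (write(1)): arr=[2 1 9] head=2 tail=2 count=3

Answer: 6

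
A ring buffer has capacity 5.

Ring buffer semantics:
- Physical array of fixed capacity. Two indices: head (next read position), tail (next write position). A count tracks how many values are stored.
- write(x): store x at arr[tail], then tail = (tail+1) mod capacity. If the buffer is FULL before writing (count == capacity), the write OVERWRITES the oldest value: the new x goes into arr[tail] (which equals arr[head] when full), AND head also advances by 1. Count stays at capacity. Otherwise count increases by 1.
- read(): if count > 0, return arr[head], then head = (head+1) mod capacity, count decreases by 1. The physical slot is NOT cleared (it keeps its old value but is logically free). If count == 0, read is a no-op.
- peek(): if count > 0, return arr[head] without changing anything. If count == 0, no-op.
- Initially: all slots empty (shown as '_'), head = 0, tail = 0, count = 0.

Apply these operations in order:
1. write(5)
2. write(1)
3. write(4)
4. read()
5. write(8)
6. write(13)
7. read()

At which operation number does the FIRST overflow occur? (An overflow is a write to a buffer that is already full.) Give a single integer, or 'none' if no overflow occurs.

Answer: none

Derivation:
After op 1 (write(5)): arr=[5 _ _ _ _] head=0 tail=1 count=1
After op 2 (write(1)): arr=[5 1 _ _ _] head=0 tail=2 count=2
After op 3 (write(4)): arr=[5 1 4 _ _] head=0 tail=3 count=3
After op 4 (read()): arr=[5 1 4 _ _] head=1 tail=3 count=2
After op 5 (write(8)): arr=[5 1 4 8 _] head=1 tail=4 count=3
After op 6 (write(13)): arr=[5 1 4 8 13] head=1 tail=0 count=4
After op 7 (read()): arr=[5 1 4 8 13] head=2 tail=0 count=3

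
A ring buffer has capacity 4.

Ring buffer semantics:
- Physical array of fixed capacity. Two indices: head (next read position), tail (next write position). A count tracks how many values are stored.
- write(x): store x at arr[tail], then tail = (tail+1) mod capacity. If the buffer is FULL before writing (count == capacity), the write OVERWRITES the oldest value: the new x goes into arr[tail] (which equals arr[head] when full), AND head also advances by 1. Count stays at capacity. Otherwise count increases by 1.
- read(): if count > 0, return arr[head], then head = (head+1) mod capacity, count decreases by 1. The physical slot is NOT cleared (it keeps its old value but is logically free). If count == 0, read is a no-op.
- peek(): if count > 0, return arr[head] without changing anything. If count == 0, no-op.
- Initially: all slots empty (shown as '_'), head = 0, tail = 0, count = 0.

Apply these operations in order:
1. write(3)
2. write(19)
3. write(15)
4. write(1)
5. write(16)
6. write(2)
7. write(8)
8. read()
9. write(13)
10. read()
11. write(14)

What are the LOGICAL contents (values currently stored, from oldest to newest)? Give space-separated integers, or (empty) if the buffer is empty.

Answer: 2 8 13 14

Derivation:
After op 1 (write(3)): arr=[3 _ _ _] head=0 tail=1 count=1
After op 2 (write(19)): arr=[3 19 _ _] head=0 tail=2 count=2
After op 3 (write(15)): arr=[3 19 15 _] head=0 tail=3 count=3
After op 4 (write(1)): arr=[3 19 15 1] head=0 tail=0 count=4
After op 5 (write(16)): arr=[16 19 15 1] head=1 tail=1 count=4
After op 6 (write(2)): arr=[16 2 15 1] head=2 tail=2 count=4
After op 7 (write(8)): arr=[16 2 8 1] head=3 tail=3 count=4
After op 8 (read()): arr=[16 2 8 1] head=0 tail=3 count=3
After op 9 (write(13)): arr=[16 2 8 13] head=0 tail=0 count=4
After op 10 (read()): arr=[16 2 8 13] head=1 tail=0 count=3
After op 11 (write(14)): arr=[14 2 8 13] head=1 tail=1 count=4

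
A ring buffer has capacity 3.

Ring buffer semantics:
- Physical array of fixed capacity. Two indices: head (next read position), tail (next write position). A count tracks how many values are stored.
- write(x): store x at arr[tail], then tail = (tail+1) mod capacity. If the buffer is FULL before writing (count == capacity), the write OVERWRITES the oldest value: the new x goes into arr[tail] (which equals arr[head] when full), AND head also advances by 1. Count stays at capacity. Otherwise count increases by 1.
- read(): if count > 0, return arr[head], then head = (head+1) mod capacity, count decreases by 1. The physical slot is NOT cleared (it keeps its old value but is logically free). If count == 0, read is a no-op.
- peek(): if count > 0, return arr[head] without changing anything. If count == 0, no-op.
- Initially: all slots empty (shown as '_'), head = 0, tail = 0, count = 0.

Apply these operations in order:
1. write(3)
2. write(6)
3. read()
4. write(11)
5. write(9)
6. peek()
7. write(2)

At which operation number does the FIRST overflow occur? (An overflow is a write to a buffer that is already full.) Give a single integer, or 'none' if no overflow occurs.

After op 1 (write(3)): arr=[3 _ _] head=0 tail=1 count=1
After op 2 (write(6)): arr=[3 6 _] head=0 tail=2 count=2
After op 3 (read()): arr=[3 6 _] head=1 tail=2 count=1
After op 4 (write(11)): arr=[3 6 11] head=1 tail=0 count=2
After op 5 (write(9)): arr=[9 6 11] head=1 tail=1 count=3
After op 6 (peek()): arr=[9 6 11] head=1 tail=1 count=3
After op 7 (write(2)): arr=[9 2 11] head=2 tail=2 count=3

Answer: 7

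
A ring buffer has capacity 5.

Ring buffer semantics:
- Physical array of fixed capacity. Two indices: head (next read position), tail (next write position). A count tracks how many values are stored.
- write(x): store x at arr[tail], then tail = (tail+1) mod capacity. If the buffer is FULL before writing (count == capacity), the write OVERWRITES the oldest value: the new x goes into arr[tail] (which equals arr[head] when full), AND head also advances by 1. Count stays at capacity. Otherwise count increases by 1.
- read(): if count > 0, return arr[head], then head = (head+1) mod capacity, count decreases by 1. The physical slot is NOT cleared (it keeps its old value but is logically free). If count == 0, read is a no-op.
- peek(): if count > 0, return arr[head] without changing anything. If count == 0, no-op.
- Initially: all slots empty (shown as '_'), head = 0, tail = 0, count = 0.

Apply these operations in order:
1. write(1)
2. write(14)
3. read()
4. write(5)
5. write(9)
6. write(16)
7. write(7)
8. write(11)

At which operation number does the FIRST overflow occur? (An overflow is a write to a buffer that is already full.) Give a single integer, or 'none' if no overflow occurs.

Answer: 8

Derivation:
After op 1 (write(1)): arr=[1 _ _ _ _] head=0 tail=1 count=1
After op 2 (write(14)): arr=[1 14 _ _ _] head=0 tail=2 count=2
After op 3 (read()): arr=[1 14 _ _ _] head=1 tail=2 count=1
After op 4 (write(5)): arr=[1 14 5 _ _] head=1 tail=3 count=2
After op 5 (write(9)): arr=[1 14 5 9 _] head=1 tail=4 count=3
After op 6 (write(16)): arr=[1 14 5 9 16] head=1 tail=0 count=4
After op 7 (write(7)): arr=[7 14 5 9 16] head=1 tail=1 count=5
After op 8 (write(11)): arr=[7 11 5 9 16] head=2 tail=2 count=5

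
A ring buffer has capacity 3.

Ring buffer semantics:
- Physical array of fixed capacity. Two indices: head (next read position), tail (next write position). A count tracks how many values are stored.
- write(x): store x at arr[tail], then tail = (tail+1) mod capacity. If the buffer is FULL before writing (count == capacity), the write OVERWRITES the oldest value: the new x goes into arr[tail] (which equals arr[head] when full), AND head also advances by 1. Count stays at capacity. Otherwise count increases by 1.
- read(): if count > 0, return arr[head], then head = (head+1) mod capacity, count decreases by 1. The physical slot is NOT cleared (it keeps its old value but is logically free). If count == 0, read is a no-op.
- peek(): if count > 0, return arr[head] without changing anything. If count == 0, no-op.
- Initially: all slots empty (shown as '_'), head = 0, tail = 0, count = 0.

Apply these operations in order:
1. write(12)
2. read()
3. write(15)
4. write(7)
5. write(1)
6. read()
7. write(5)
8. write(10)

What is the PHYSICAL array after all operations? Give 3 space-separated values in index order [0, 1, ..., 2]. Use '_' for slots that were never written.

Answer: 1 5 10

Derivation:
After op 1 (write(12)): arr=[12 _ _] head=0 tail=1 count=1
After op 2 (read()): arr=[12 _ _] head=1 tail=1 count=0
After op 3 (write(15)): arr=[12 15 _] head=1 tail=2 count=1
After op 4 (write(7)): arr=[12 15 7] head=1 tail=0 count=2
After op 5 (write(1)): arr=[1 15 7] head=1 tail=1 count=3
After op 6 (read()): arr=[1 15 7] head=2 tail=1 count=2
After op 7 (write(5)): arr=[1 5 7] head=2 tail=2 count=3
After op 8 (write(10)): arr=[1 5 10] head=0 tail=0 count=3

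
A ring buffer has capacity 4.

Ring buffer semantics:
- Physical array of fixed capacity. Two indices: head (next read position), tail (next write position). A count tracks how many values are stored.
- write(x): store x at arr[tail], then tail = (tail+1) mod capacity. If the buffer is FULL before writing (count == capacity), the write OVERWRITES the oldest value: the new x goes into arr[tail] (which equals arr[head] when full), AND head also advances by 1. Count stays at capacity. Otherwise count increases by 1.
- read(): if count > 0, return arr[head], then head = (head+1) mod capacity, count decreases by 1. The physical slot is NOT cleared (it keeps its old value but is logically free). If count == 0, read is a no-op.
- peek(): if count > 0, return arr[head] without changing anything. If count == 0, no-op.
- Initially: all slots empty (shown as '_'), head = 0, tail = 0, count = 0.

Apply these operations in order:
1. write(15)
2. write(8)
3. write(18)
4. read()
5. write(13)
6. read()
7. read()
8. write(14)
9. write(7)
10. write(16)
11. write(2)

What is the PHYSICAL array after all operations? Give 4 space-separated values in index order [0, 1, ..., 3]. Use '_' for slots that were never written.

After op 1 (write(15)): arr=[15 _ _ _] head=0 tail=1 count=1
After op 2 (write(8)): arr=[15 8 _ _] head=0 tail=2 count=2
After op 3 (write(18)): arr=[15 8 18 _] head=0 tail=3 count=3
After op 4 (read()): arr=[15 8 18 _] head=1 tail=3 count=2
After op 5 (write(13)): arr=[15 8 18 13] head=1 tail=0 count=3
After op 6 (read()): arr=[15 8 18 13] head=2 tail=0 count=2
After op 7 (read()): arr=[15 8 18 13] head=3 tail=0 count=1
After op 8 (write(14)): arr=[14 8 18 13] head=3 tail=1 count=2
After op 9 (write(7)): arr=[14 7 18 13] head=3 tail=2 count=3
After op 10 (write(16)): arr=[14 7 16 13] head=3 tail=3 count=4
After op 11 (write(2)): arr=[14 7 16 2] head=0 tail=0 count=4

Answer: 14 7 16 2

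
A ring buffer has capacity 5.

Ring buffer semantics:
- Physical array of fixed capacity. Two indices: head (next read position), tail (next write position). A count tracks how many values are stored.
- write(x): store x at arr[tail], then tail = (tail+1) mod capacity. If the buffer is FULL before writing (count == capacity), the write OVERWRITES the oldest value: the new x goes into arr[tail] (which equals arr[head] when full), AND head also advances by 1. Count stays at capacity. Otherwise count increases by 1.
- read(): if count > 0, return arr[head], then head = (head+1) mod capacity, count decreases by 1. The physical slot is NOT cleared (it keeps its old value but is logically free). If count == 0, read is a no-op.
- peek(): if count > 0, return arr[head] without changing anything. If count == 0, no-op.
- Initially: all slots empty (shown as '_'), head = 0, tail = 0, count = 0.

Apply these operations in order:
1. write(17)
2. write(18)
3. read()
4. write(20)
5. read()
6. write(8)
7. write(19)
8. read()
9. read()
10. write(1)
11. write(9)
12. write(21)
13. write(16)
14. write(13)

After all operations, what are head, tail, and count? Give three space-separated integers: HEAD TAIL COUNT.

After op 1 (write(17)): arr=[17 _ _ _ _] head=0 tail=1 count=1
After op 2 (write(18)): arr=[17 18 _ _ _] head=0 tail=2 count=2
After op 3 (read()): arr=[17 18 _ _ _] head=1 tail=2 count=1
After op 4 (write(20)): arr=[17 18 20 _ _] head=1 tail=3 count=2
After op 5 (read()): arr=[17 18 20 _ _] head=2 tail=3 count=1
After op 6 (write(8)): arr=[17 18 20 8 _] head=2 tail=4 count=2
After op 7 (write(19)): arr=[17 18 20 8 19] head=2 tail=0 count=3
After op 8 (read()): arr=[17 18 20 8 19] head=3 tail=0 count=2
After op 9 (read()): arr=[17 18 20 8 19] head=4 tail=0 count=1
After op 10 (write(1)): arr=[1 18 20 8 19] head=4 tail=1 count=2
After op 11 (write(9)): arr=[1 9 20 8 19] head=4 tail=2 count=3
After op 12 (write(21)): arr=[1 9 21 8 19] head=4 tail=3 count=4
After op 13 (write(16)): arr=[1 9 21 16 19] head=4 tail=4 count=5
After op 14 (write(13)): arr=[1 9 21 16 13] head=0 tail=0 count=5

Answer: 0 0 5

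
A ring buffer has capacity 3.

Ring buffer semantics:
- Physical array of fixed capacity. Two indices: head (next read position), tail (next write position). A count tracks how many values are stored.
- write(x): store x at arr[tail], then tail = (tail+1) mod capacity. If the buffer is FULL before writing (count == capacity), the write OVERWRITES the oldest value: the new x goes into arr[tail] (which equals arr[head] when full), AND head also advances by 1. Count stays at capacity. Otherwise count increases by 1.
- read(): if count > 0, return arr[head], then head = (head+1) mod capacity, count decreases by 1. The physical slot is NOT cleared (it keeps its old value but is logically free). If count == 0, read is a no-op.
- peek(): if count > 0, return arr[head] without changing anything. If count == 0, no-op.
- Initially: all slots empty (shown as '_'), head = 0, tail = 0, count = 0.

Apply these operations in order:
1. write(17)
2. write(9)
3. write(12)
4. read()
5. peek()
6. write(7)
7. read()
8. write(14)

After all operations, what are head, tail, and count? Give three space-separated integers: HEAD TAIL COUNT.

After op 1 (write(17)): arr=[17 _ _] head=0 tail=1 count=1
After op 2 (write(9)): arr=[17 9 _] head=0 tail=2 count=2
After op 3 (write(12)): arr=[17 9 12] head=0 tail=0 count=3
After op 4 (read()): arr=[17 9 12] head=1 tail=0 count=2
After op 5 (peek()): arr=[17 9 12] head=1 tail=0 count=2
After op 6 (write(7)): arr=[7 9 12] head=1 tail=1 count=3
After op 7 (read()): arr=[7 9 12] head=2 tail=1 count=2
After op 8 (write(14)): arr=[7 14 12] head=2 tail=2 count=3

Answer: 2 2 3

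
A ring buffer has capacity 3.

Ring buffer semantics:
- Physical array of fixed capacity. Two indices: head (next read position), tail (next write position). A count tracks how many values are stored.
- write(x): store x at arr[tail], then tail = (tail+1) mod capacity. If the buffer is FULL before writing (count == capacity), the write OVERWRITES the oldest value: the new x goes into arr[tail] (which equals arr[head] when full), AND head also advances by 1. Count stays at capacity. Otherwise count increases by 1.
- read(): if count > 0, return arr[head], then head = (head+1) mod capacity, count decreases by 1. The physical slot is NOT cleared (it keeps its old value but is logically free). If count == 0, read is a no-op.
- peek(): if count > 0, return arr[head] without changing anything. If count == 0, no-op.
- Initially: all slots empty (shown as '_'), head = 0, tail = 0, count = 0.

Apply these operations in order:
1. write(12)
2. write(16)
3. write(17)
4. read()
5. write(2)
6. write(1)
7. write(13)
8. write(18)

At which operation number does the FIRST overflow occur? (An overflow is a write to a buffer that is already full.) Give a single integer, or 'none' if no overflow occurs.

Answer: 6

Derivation:
After op 1 (write(12)): arr=[12 _ _] head=0 tail=1 count=1
After op 2 (write(16)): arr=[12 16 _] head=0 tail=2 count=2
After op 3 (write(17)): arr=[12 16 17] head=0 tail=0 count=3
After op 4 (read()): arr=[12 16 17] head=1 tail=0 count=2
After op 5 (write(2)): arr=[2 16 17] head=1 tail=1 count=3
After op 6 (write(1)): arr=[2 1 17] head=2 tail=2 count=3
After op 7 (write(13)): arr=[2 1 13] head=0 tail=0 count=3
After op 8 (write(18)): arr=[18 1 13] head=1 tail=1 count=3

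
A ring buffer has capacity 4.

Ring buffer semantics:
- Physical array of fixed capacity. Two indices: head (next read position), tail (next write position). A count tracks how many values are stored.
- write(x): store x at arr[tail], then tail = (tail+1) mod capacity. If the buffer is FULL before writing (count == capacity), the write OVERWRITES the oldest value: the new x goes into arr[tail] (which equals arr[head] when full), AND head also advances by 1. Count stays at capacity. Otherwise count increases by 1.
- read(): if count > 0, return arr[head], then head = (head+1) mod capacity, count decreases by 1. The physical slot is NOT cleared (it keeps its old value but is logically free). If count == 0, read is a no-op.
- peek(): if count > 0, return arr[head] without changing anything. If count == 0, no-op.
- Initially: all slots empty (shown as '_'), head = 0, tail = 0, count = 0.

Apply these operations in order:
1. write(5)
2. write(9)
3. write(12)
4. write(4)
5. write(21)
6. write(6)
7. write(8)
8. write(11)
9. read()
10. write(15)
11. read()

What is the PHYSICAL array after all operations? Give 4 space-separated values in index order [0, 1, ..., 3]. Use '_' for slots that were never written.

Answer: 15 6 8 11

Derivation:
After op 1 (write(5)): arr=[5 _ _ _] head=0 tail=1 count=1
After op 2 (write(9)): arr=[5 9 _ _] head=0 tail=2 count=2
After op 3 (write(12)): arr=[5 9 12 _] head=0 tail=3 count=3
After op 4 (write(4)): arr=[5 9 12 4] head=0 tail=0 count=4
After op 5 (write(21)): arr=[21 9 12 4] head=1 tail=1 count=4
After op 6 (write(6)): arr=[21 6 12 4] head=2 tail=2 count=4
After op 7 (write(8)): arr=[21 6 8 4] head=3 tail=3 count=4
After op 8 (write(11)): arr=[21 6 8 11] head=0 tail=0 count=4
After op 9 (read()): arr=[21 6 8 11] head=1 tail=0 count=3
After op 10 (write(15)): arr=[15 6 8 11] head=1 tail=1 count=4
After op 11 (read()): arr=[15 6 8 11] head=2 tail=1 count=3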